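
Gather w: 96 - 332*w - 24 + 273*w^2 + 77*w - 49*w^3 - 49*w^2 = -49*w^3 + 224*w^2 - 255*w + 72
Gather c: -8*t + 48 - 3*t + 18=66 - 11*t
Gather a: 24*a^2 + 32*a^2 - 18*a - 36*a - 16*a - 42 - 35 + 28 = 56*a^2 - 70*a - 49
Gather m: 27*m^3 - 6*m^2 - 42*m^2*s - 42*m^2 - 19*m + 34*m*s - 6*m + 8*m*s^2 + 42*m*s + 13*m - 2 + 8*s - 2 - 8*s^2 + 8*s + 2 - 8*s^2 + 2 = 27*m^3 + m^2*(-42*s - 48) + m*(8*s^2 + 76*s - 12) - 16*s^2 + 16*s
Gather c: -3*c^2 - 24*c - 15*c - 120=-3*c^2 - 39*c - 120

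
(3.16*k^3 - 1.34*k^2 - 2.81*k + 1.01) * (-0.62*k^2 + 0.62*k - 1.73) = -1.9592*k^5 + 2.79*k^4 - 4.5554*k^3 - 0.0501999999999999*k^2 + 5.4875*k - 1.7473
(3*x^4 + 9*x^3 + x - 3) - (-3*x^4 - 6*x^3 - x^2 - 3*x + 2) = 6*x^4 + 15*x^3 + x^2 + 4*x - 5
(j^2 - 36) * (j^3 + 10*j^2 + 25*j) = j^5 + 10*j^4 - 11*j^3 - 360*j^2 - 900*j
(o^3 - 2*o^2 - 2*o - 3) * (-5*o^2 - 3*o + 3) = -5*o^5 + 7*o^4 + 19*o^3 + 15*o^2 + 3*o - 9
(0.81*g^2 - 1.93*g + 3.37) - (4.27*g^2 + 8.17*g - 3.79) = -3.46*g^2 - 10.1*g + 7.16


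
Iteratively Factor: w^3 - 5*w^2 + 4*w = (w - 4)*(w^2 - w) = (w - 4)*(w - 1)*(w)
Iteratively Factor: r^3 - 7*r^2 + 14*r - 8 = (r - 4)*(r^2 - 3*r + 2) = (r - 4)*(r - 1)*(r - 2)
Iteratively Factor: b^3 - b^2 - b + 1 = (b + 1)*(b^2 - 2*b + 1) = (b - 1)*(b + 1)*(b - 1)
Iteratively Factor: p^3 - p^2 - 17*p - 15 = (p - 5)*(p^2 + 4*p + 3) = (p - 5)*(p + 3)*(p + 1)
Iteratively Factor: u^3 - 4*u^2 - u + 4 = (u - 1)*(u^2 - 3*u - 4) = (u - 4)*(u - 1)*(u + 1)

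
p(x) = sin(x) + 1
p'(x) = cos(x)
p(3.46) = 0.69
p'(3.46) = -0.95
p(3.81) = 0.38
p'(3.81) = -0.78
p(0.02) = 1.02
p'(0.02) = 1.00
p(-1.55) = 0.00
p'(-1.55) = 0.02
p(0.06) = 1.06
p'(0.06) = 1.00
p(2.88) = 1.26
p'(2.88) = -0.97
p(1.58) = 2.00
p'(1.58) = -0.01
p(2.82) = 1.32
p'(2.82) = -0.95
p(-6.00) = 1.28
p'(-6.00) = 0.96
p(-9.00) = 0.59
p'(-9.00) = -0.91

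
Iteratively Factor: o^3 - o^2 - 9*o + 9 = (o + 3)*(o^2 - 4*o + 3) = (o - 1)*(o + 3)*(o - 3)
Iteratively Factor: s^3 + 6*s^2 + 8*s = (s + 2)*(s^2 + 4*s) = s*(s + 2)*(s + 4)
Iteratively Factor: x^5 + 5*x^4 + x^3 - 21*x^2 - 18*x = (x + 3)*(x^4 + 2*x^3 - 5*x^2 - 6*x) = (x + 3)^2*(x^3 - x^2 - 2*x) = (x - 2)*(x + 3)^2*(x^2 + x) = (x - 2)*(x + 1)*(x + 3)^2*(x)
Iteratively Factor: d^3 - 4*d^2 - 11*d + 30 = (d - 5)*(d^2 + d - 6) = (d - 5)*(d - 2)*(d + 3)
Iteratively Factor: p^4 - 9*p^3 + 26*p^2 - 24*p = (p - 2)*(p^3 - 7*p^2 + 12*p) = p*(p - 2)*(p^2 - 7*p + 12) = p*(p - 4)*(p - 2)*(p - 3)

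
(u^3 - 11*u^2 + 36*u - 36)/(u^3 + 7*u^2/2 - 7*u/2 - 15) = 2*(u^2 - 9*u + 18)/(2*u^2 + 11*u + 15)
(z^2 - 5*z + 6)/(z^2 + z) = (z^2 - 5*z + 6)/(z*(z + 1))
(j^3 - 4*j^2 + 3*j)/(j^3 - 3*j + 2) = j*(j - 3)/(j^2 + j - 2)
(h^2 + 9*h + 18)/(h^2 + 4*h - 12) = (h + 3)/(h - 2)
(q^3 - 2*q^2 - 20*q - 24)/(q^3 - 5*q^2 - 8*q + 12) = (q + 2)/(q - 1)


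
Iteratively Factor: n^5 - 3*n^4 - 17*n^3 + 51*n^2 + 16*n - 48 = (n - 1)*(n^4 - 2*n^3 - 19*n^2 + 32*n + 48) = (n - 3)*(n - 1)*(n^3 + n^2 - 16*n - 16) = (n - 3)*(n - 1)*(n + 1)*(n^2 - 16) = (n - 3)*(n - 1)*(n + 1)*(n + 4)*(n - 4)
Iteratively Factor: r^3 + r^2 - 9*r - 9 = (r - 3)*(r^2 + 4*r + 3) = (r - 3)*(r + 3)*(r + 1)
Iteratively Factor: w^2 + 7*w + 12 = (w + 3)*(w + 4)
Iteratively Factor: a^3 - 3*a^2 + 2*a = (a - 1)*(a^2 - 2*a) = a*(a - 1)*(a - 2)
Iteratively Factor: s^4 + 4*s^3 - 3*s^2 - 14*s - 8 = (s + 1)*(s^3 + 3*s^2 - 6*s - 8) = (s - 2)*(s + 1)*(s^2 + 5*s + 4) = (s - 2)*(s + 1)*(s + 4)*(s + 1)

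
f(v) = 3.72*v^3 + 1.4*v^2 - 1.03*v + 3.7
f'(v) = 11.16*v^2 + 2.8*v - 1.03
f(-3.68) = -158.94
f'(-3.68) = 139.80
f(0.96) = 7.29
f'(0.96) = 11.94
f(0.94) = 7.06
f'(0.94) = 11.46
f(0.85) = 6.12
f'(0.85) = 9.41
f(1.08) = 8.91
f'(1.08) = 15.01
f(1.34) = 13.78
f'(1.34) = 22.76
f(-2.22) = -27.81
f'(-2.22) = 47.75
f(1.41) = 15.46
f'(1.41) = 25.11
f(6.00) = 851.44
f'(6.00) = 417.53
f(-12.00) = -6210.50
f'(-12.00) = 1572.41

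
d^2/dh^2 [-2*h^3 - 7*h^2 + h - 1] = -12*h - 14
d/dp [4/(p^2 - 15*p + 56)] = 4*(15 - 2*p)/(p^2 - 15*p + 56)^2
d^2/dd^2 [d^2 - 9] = 2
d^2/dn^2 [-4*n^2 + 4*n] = -8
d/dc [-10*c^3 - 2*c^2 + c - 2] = -30*c^2 - 4*c + 1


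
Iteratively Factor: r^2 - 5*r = (r)*(r - 5)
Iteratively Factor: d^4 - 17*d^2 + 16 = (d + 4)*(d^3 - 4*d^2 - d + 4) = (d - 4)*(d + 4)*(d^2 - 1) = (d - 4)*(d + 1)*(d + 4)*(d - 1)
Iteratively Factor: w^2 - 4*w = (w)*(w - 4)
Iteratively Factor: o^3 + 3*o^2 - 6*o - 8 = (o + 1)*(o^2 + 2*o - 8) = (o + 1)*(o + 4)*(o - 2)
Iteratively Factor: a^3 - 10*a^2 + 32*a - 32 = (a - 2)*(a^2 - 8*a + 16) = (a - 4)*(a - 2)*(a - 4)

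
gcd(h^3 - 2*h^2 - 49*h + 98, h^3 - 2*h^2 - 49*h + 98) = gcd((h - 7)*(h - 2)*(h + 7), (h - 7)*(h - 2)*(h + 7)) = h^3 - 2*h^2 - 49*h + 98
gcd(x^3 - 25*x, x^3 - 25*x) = x^3 - 25*x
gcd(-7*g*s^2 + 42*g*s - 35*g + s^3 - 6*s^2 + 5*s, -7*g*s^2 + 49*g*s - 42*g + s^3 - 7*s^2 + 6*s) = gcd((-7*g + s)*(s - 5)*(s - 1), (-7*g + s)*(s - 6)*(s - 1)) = -7*g*s + 7*g + s^2 - s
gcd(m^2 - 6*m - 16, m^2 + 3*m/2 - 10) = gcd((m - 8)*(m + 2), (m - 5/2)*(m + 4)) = 1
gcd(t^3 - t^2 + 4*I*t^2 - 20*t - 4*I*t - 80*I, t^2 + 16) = t + 4*I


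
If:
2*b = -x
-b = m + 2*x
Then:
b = -x/2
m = -3*x/2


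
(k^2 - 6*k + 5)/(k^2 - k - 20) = (k - 1)/(k + 4)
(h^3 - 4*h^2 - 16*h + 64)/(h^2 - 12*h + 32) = (h^2 - 16)/(h - 8)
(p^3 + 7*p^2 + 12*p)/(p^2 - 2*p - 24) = p*(p + 3)/(p - 6)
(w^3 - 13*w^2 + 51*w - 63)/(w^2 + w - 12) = (w^2 - 10*w + 21)/(w + 4)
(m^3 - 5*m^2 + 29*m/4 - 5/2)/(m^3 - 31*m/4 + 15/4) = (m - 2)/(m + 3)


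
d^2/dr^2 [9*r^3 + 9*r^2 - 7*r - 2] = 54*r + 18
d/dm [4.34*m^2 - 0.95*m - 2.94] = 8.68*m - 0.95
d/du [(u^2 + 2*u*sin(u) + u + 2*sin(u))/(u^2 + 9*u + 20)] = (-(2*u + 9)*(u^2 + 2*u*sin(u) + u + 2*sin(u)) + (u^2 + 9*u + 20)*(2*u*cos(u) + 2*u + 2*sqrt(2)*sin(u + pi/4) + 1))/(u^2 + 9*u + 20)^2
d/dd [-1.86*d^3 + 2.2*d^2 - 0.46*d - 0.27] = -5.58*d^2 + 4.4*d - 0.46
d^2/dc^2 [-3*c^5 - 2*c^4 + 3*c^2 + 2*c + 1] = -60*c^3 - 24*c^2 + 6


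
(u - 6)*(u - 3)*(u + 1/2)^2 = u^4 - 8*u^3 + 37*u^2/4 + 63*u/4 + 9/2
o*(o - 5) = o^2 - 5*o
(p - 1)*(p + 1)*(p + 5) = p^3 + 5*p^2 - p - 5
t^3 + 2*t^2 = t^2*(t + 2)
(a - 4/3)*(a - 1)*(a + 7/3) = a^3 - 37*a/9 + 28/9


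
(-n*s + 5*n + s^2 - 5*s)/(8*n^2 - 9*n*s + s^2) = (s - 5)/(-8*n + s)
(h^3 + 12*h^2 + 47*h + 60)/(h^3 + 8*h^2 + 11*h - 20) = (h + 3)/(h - 1)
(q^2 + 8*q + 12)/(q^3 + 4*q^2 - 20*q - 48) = 1/(q - 4)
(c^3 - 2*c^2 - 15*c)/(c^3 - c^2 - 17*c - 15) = c/(c + 1)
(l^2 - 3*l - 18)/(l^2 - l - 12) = (l - 6)/(l - 4)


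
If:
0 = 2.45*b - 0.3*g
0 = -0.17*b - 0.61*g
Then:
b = 0.00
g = 0.00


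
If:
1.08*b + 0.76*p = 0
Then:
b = -0.703703703703704*p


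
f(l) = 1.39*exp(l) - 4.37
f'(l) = 1.39*exp(l)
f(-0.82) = -3.76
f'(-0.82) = 0.61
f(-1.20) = -3.95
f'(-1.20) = 0.42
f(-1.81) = -4.14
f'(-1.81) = 0.23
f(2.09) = 6.87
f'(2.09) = 11.24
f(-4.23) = -4.35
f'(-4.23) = 0.02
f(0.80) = -1.28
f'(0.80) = 3.09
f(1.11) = -0.15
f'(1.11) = 4.22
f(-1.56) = -4.08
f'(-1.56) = 0.29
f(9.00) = 11258.92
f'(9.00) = 11263.29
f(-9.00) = -4.37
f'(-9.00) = 0.00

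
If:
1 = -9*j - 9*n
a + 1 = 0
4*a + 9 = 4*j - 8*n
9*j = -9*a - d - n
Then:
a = -1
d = 172/27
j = 37/108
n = -49/108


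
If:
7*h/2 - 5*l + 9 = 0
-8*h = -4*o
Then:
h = o/2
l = 7*o/20 + 9/5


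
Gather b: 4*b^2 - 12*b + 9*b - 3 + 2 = 4*b^2 - 3*b - 1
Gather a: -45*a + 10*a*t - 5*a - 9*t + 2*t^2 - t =a*(10*t - 50) + 2*t^2 - 10*t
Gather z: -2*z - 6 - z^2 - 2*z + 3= -z^2 - 4*z - 3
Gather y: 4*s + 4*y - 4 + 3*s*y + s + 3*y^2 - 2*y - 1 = 5*s + 3*y^2 + y*(3*s + 2) - 5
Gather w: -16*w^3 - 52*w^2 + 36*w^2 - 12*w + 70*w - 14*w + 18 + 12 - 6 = -16*w^3 - 16*w^2 + 44*w + 24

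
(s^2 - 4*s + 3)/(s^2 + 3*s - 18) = (s - 1)/(s + 6)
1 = 1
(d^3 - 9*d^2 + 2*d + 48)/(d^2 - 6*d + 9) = (d^2 - 6*d - 16)/(d - 3)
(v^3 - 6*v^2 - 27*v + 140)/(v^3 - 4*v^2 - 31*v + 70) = (v - 4)/(v - 2)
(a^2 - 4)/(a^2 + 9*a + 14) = (a - 2)/(a + 7)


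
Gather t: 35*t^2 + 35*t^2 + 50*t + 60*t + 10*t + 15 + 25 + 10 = 70*t^2 + 120*t + 50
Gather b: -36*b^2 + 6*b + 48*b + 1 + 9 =-36*b^2 + 54*b + 10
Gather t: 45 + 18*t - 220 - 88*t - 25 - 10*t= -80*t - 200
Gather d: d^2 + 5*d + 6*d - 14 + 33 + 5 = d^2 + 11*d + 24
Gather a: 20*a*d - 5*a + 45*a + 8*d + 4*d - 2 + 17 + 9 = a*(20*d + 40) + 12*d + 24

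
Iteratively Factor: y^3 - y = (y - 1)*(y^2 + y) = y*(y - 1)*(y + 1)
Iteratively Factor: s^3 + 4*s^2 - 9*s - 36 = (s - 3)*(s^2 + 7*s + 12) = (s - 3)*(s + 3)*(s + 4)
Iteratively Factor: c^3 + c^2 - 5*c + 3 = (c - 1)*(c^2 + 2*c - 3) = (c - 1)*(c + 3)*(c - 1)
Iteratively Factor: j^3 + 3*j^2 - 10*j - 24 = (j + 2)*(j^2 + j - 12) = (j + 2)*(j + 4)*(j - 3)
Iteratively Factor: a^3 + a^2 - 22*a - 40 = (a + 4)*(a^2 - 3*a - 10) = (a + 2)*(a + 4)*(a - 5)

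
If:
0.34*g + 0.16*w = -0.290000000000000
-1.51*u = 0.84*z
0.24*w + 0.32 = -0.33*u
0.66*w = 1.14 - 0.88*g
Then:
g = -4.47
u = -6.56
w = 7.69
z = 11.80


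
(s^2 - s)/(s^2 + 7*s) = (s - 1)/(s + 7)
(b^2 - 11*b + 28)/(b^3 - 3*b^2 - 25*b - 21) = (b - 4)/(b^2 + 4*b + 3)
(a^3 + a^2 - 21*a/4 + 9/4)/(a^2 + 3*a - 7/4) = (2*a^2 + 3*a - 9)/(2*a + 7)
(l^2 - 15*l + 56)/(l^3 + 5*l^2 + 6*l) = (l^2 - 15*l + 56)/(l*(l^2 + 5*l + 6))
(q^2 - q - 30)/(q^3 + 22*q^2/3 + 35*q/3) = 3*(q - 6)/(q*(3*q + 7))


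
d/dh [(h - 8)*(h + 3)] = 2*h - 5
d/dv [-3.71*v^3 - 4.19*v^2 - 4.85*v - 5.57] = -11.13*v^2 - 8.38*v - 4.85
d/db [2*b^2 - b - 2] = 4*b - 1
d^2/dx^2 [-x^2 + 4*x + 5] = -2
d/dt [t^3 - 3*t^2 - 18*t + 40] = 3*t^2 - 6*t - 18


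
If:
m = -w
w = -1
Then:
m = 1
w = -1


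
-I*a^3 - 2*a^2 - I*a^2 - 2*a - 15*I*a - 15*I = (a - 5*I)*(a + 3*I)*(-I*a - I)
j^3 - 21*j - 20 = (j - 5)*(j + 1)*(j + 4)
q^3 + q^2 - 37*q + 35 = (q - 5)*(q - 1)*(q + 7)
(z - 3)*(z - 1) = z^2 - 4*z + 3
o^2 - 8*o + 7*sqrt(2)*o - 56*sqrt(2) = (o - 8)*(o + 7*sqrt(2))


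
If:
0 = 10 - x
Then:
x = 10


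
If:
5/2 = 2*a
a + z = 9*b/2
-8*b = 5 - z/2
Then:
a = 5/4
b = -45/46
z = -130/23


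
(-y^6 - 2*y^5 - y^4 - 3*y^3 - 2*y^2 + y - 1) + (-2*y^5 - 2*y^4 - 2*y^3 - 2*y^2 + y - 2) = -y^6 - 4*y^5 - 3*y^4 - 5*y^3 - 4*y^2 + 2*y - 3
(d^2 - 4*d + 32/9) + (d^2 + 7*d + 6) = 2*d^2 + 3*d + 86/9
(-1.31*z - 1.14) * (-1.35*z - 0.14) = 1.7685*z^2 + 1.7224*z + 0.1596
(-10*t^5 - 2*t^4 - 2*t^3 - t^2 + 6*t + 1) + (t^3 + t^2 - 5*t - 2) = -10*t^5 - 2*t^4 - t^3 + t - 1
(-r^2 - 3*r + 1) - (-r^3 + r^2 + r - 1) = r^3 - 2*r^2 - 4*r + 2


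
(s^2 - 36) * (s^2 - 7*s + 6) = s^4 - 7*s^3 - 30*s^2 + 252*s - 216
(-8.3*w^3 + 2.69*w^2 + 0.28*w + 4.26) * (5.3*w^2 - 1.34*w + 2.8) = -43.99*w^5 + 25.379*w^4 - 25.3606*w^3 + 29.7348*w^2 - 4.9244*w + 11.928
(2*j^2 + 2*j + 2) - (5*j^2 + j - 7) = -3*j^2 + j + 9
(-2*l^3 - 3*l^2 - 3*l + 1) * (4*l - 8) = -8*l^4 + 4*l^3 + 12*l^2 + 28*l - 8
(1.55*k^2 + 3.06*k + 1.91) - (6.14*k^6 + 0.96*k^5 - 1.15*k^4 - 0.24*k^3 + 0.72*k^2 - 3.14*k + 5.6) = -6.14*k^6 - 0.96*k^5 + 1.15*k^4 + 0.24*k^3 + 0.83*k^2 + 6.2*k - 3.69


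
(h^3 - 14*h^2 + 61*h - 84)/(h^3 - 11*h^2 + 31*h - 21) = (h - 4)/(h - 1)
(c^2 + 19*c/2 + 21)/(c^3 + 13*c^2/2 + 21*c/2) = (c + 6)/(c*(c + 3))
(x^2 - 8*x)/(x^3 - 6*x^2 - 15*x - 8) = x/(x^2 + 2*x + 1)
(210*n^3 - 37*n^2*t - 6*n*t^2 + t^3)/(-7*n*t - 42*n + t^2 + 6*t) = (-30*n^2 + n*t + t^2)/(t + 6)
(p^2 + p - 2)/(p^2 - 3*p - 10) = (p - 1)/(p - 5)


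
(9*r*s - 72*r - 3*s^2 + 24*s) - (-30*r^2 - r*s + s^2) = 30*r^2 + 10*r*s - 72*r - 4*s^2 + 24*s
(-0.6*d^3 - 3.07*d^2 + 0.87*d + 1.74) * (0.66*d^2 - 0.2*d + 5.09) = -0.396*d^5 - 1.9062*d^4 - 1.8658*d^3 - 14.6519*d^2 + 4.0803*d + 8.8566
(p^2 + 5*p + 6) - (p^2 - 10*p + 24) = 15*p - 18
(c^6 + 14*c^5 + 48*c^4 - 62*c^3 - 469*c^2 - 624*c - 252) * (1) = c^6 + 14*c^5 + 48*c^4 - 62*c^3 - 469*c^2 - 624*c - 252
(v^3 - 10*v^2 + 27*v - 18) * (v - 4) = v^4 - 14*v^3 + 67*v^2 - 126*v + 72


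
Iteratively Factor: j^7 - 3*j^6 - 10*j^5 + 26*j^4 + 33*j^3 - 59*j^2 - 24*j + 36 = (j + 2)*(j^6 - 5*j^5 + 26*j^3 - 19*j^2 - 21*j + 18) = (j - 3)*(j + 2)*(j^5 - 2*j^4 - 6*j^3 + 8*j^2 + 5*j - 6) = (j - 3)*(j + 1)*(j + 2)*(j^4 - 3*j^3 - 3*j^2 + 11*j - 6) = (j - 3)^2*(j + 1)*(j + 2)*(j^3 - 3*j + 2) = (j - 3)^2*(j - 1)*(j + 1)*(j + 2)*(j^2 + j - 2) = (j - 3)^2*(j - 1)^2*(j + 1)*(j + 2)*(j + 2)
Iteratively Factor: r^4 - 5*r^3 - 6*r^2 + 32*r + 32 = (r + 2)*(r^3 - 7*r^2 + 8*r + 16) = (r - 4)*(r + 2)*(r^2 - 3*r - 4) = (r - 4)*(r + 1)*(r + 2)*(r - 4)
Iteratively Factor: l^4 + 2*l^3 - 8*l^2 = (l + 4)*(l^3 - 2*l^2) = l*(l + 4)*(l^2 - 2*l) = l*(l - 2)*(l + 4)*(l)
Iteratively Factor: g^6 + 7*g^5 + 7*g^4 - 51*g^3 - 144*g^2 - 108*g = (g + 3)*(g^5 + 4*g^4 - 5*g^3 - 36*g^2 - 36*g) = g*(g + 3)*(g^4 + 4*g^3 - 5*g^2 - 36*g - 36) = g*(g + 2)*(g + 3)*(g^3 + 2*g^2 - 9*g - 18) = g*(g + 2)^2*(g + 3)*(g^2 - 9) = g*(g - 3)*(g + 2)^2*(g + 3)*(g + 3)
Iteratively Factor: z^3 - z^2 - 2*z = (z + 1)*(z^2 - 2*z) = z*(z + 1)*(z - 2)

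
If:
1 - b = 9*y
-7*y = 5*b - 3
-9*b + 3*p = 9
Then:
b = 10/19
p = 87/19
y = 1/19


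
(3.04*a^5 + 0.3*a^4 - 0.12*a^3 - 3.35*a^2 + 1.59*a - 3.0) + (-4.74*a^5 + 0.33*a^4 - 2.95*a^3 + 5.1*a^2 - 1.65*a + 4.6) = -1.7*a^5 + 0.63*a^4 - 3.07*a^3 + 1.75*a^2 - 0.0599999999999998*a + 1.6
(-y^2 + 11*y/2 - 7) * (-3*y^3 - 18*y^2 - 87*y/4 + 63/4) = 3*y^5 + 3*y^4/2 - 225*y^3/4 - 75*y^2/8 + 1911*y/8 - 441/4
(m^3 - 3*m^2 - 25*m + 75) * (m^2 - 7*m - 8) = m^5 - 10*m^4 - 12*m^3 + 274*m^2 - 325*m - 600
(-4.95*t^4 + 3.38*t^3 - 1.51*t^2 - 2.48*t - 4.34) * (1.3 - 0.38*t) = 1.881*t^5 - 7.7194*t^4 + 4.9678*t^3 - 1.0206*t^2 - 1.5748*t - 5.642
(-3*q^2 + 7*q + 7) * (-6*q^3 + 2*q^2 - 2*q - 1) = 18*q^5 - 48*q^4 - 22*q^3 + 3*q^2 - 21*q - 7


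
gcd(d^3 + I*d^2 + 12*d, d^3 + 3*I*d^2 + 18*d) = d^2 - 3*I*d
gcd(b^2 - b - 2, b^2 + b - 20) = 1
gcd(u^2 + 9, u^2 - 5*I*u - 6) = u - 3*I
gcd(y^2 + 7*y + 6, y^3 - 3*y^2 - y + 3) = y + 1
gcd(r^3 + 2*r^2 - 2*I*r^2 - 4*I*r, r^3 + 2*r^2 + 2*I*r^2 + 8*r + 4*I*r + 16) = r^2 + r*(2 - 2*I) - 4*I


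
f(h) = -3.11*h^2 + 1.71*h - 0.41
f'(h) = 1.71 - 6.22*h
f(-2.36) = -21.77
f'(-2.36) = 16.39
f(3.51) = -32.72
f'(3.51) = -20.12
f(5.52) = -85.73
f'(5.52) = -32.62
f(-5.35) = -98.57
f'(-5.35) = 34.99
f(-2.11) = -17.86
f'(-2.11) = 14.83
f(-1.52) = -10.19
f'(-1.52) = 11.16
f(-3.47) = -43.79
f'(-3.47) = 23.29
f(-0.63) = -2.72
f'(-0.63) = 5.63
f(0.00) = -0.41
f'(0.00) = 1.71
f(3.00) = -23.27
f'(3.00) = -16.95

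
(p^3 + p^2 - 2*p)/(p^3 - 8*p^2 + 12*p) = (p^2 + p - 2)/(p^2 - 8*p + 12)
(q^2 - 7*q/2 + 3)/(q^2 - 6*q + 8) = (q - 3/2)/(q - 4)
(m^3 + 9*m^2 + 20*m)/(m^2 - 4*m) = (m^2 + 9*m + 20)/(m - 4)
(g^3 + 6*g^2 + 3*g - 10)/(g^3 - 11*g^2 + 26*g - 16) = (g^2 + 7*g + 10)/(g^2 - 10*g + 16)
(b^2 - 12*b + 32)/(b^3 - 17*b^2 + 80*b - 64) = (b - 4)/(b^2 - 9*b + 8)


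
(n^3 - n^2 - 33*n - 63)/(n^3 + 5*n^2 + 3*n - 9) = (n - 7)/(n - 1)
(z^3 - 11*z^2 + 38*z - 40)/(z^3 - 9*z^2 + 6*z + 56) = (z^2 - 7*z + 10)/(z^2 - 5*z - 14)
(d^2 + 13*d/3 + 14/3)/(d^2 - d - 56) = (d^2 + 13*d/3 + 14/3)/(d^2 - d - 56)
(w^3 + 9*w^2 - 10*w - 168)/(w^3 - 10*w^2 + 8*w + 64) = (w^2 + 13*w + 42)/(w^2 - 6*w - 16)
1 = 1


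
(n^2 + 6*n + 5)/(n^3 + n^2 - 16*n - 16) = (n + 5)/(n^2 - 16)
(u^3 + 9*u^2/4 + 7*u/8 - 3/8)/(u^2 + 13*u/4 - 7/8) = (2*u^2 + 5*u + 3)/(2*u + 7)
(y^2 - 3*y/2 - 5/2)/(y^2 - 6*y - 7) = (y - 5/2)/(y - 7)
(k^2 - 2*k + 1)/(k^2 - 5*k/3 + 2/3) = 3*(k - 1)/(3*k - 2)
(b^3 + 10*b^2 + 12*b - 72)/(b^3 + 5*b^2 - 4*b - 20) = (b^2 + 12*b + 36)/(b^2 + 7*b + 10)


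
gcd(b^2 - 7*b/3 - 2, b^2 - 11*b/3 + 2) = b - 3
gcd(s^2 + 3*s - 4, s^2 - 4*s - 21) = 1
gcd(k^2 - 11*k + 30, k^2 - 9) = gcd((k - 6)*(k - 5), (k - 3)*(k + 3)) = 1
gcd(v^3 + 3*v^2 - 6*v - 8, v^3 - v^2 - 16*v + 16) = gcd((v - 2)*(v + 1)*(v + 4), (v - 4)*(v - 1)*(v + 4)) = v + 4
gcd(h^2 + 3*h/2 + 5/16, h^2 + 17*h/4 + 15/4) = h + 5/4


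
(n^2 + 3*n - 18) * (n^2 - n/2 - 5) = n^4 + 5*n^3/2 - 49*n^2/2 - 6*n + 90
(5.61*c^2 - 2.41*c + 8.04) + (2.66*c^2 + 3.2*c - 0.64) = 8.27*c^2 + 0.79*c + 7.4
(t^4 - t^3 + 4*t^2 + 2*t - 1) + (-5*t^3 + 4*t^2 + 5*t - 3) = t^4 - 6*t^3 + 8*t^2 + 7*t - 4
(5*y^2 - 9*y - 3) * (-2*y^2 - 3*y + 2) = -10*y^4 + 3*y^3 + 43*y^2 - 9*y - 6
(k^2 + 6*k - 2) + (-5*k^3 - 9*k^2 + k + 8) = -5*k^3 - 8*k^2 + 7*k + 6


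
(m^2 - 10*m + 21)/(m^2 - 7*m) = (m - 3)/m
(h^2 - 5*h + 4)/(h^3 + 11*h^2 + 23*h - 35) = (h - 4)/(h^2 + 12*h + 35)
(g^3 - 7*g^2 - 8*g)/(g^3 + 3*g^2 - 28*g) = (g^2 - 7*g - 8)/(g^2 + 3*g - 28)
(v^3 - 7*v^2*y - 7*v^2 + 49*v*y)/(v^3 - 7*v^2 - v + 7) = v*(v - 7*y)/(v^2 - 1)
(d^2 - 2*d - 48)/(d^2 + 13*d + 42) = (d - 8)/(d + 7)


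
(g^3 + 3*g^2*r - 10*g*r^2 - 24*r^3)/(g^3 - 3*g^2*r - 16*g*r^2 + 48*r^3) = (-g - 2*r)/(-g + 4*r)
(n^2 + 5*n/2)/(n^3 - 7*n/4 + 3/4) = 2*n*(2*n + 5)/(4*n^3 - 7*n + 3)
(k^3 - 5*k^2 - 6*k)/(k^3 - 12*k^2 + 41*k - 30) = k*(k + 1)/(k^2 - 6*k + 5)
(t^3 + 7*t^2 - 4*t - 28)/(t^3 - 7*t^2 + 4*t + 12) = (t^2 + 9*t + 14)/(t^2 - 5*t - 6)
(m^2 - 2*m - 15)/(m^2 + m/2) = 2*(m^2 - 2*m - 15)/(m*(2*m + 1))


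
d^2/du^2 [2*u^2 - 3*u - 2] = 4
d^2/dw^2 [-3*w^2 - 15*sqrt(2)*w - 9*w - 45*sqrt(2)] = -6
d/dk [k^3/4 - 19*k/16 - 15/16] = 3*k^2/4 - 19/16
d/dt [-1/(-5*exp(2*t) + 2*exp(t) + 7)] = (2 - 10*exp(t))*exp(t)/(-5*exp(2*t) + 2*exp(t) + 7)^2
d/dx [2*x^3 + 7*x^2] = 2*x*(3*x + 7)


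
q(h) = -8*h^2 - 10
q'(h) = -16*h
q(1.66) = -32.04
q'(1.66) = -26.56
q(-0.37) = -11.10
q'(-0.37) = 5.92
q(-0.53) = -12.25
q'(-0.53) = 8.48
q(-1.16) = -20.76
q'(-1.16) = 18.56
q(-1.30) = -23.52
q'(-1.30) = 20.80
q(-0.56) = -12.51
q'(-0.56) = 8.96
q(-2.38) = -55.32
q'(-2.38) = 38.08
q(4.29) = -157.23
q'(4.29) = -68.64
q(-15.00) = -1810.00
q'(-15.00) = 240.00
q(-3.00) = -82.00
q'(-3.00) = 48.00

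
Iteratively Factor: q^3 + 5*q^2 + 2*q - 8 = (q + 2)*(q^2 + 3*q - 4) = (q - 1)*(q + 2)*(q + 4)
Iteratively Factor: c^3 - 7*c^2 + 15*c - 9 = (c - 3)*(c^2 - 4*c + 3) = (c - 3)^2*(c - 1)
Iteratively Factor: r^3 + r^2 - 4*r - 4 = (r - 2)*(r^2 + 3*r + 2) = (r - 2)*(r + 2)*(r + 1)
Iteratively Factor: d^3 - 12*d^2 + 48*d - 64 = (d - 4)*(d^2 - 8*d + 16) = (d - 4)^2*(d - 4)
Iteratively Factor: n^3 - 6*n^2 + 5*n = (n - 1)*(n^2 - 5*n) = n*(n - 1)*(n - 5)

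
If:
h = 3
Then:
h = 3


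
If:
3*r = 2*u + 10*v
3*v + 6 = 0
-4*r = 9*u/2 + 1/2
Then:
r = -182/43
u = 157/43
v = -2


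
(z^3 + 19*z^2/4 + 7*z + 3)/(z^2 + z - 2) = (4*z^2 + 11*z + 6)/(4*(z - 1))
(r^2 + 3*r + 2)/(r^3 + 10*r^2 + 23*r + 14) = 1/(r + 7)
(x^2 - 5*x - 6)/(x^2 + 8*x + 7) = (x - 6)/(x + 7)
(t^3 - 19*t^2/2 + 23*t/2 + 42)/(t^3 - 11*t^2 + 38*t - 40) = (2*t^2 - 11*t - 21)/(2*(t^2 - 7*t + 10))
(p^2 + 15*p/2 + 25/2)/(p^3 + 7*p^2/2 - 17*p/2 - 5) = (2*p + 5)/(2*p^2 - 3*p - 2)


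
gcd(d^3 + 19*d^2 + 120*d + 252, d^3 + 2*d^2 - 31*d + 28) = d + 7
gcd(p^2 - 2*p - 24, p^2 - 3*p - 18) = p - 6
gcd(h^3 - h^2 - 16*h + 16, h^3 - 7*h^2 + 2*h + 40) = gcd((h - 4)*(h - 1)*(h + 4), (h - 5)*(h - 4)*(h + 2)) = h - 4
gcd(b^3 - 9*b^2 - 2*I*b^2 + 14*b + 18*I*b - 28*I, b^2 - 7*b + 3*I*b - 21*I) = b - 7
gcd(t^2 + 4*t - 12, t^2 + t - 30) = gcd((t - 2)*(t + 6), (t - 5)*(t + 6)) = t + 6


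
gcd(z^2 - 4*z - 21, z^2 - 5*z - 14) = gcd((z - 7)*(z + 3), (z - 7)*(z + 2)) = z - 7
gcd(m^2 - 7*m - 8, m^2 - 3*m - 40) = m - 8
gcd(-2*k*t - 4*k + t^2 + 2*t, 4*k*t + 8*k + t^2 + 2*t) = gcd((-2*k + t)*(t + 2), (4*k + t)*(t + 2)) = t + 2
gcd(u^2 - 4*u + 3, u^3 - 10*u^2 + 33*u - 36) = u - 3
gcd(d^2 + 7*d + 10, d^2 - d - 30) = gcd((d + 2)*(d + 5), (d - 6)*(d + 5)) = d + 5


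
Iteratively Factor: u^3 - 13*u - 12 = (u - 4)*(u^2 + 4*u + 3) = (u - 4)*(u + 1)*(u + 3)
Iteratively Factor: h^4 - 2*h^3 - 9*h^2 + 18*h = (h + 3)*(h^3 - 5*h^2 + 6*h) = h*(h + 3)*(h^2 - 5*h + 6) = h*(h - 3)*(h + 3)*(h - 2)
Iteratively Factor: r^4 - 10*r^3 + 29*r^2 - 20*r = (r - 5)*(r^3 - 5*r^2 + 4*r) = (r - 5)*(r - 4)*(r^2 - r) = r*(r - 5)*(r - 4)*(r - 1)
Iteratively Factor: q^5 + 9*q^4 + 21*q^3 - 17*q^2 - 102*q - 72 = (q - 2)*(q^4 + 11*q^3 + 43*q^2 + 69*q + 36) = (q - 2)*(q + 3)*(q^3 + 8*q^2 + 19*q + 12) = (q - 2)*(q + 3)^2*(q^2 + 5*q + 4) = (q - 2)*(q + 3)^2*(q + 4)*(q + 1)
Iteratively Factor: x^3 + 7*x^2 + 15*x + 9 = (x + 3)*(x^2 + 4*x + 3) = (x + 3)^2*(x + 1)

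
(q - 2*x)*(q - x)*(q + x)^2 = q^4 - q^3*x - 3*q^2*x^2 + q*x^3 + 2*x^4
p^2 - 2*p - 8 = (p - 4)*(p + 2)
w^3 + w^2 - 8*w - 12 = (w - 3)*(w + 2)^2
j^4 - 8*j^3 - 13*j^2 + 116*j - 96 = (j - 8)*(j - 3)*(j - 1)*(j + 4)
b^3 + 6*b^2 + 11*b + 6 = (b + 1)*(b + 2)*(b + 3)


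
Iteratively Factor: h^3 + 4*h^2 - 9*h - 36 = (h + 4)*(h^2 - 9) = (h + 3)*(h + 4)*(h - 3)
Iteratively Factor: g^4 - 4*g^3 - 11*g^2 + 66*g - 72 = (g - 3)*(g^3 - g^2 - 14*g + 24) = (g - 3)^2*(g^2 + 2*g - 8) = (g - 3)^2*(g + 4)*(g - 2)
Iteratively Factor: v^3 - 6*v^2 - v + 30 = (v - 3)*(v^2 - 3*v - 10) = (v - 3)*(v + 2)*(v - 5)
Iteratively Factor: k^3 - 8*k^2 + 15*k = (k - 5)*(k^2 - 3*k) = (k - 5)*(k - 3)*(k)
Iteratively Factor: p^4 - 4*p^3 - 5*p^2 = (p - 5)*(p^3 + p^2) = (p - 5)*(p + 1)*(p^2) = p*(p - 5)*(p + 1)*(p)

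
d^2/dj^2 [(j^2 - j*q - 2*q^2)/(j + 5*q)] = 56*q^2/(j^3 + 15*j^2*q + 75*j*q^2 + 125*q^3)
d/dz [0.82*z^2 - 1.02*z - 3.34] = 1.64*z - 1.02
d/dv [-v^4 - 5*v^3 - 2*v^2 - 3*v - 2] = -4*v^3 - 15*v^2 - 4*v - 3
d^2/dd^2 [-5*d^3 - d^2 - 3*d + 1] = -30*d - 2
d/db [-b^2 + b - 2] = 1 - 2*b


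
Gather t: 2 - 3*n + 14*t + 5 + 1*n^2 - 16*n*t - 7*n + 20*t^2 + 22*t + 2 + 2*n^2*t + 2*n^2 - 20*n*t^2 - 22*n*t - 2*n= 3*n^2 - 12*n + t^2*(20 - 20*n) + t*(2*n^2 - 38*n + 36) + 9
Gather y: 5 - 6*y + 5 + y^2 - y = y^2 - 7*y + 10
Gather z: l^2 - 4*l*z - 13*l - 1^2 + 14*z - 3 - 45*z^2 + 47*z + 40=l^2 - 13*l - 45*z^2 + z*(61 - 4*l) + 36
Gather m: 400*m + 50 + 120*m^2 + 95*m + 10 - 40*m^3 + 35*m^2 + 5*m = -40*m^3 + 155*m^2 + 500*m + 60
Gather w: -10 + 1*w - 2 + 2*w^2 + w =2*w^2 + 2*w - 12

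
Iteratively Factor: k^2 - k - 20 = (k + 4)*(k - 5)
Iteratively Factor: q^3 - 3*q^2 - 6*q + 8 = (q + 2)*(q^2 - 5*q + 4) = (q - 4)*(q + 2)*(q - 1)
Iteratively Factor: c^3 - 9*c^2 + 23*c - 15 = (c - 5)*(c^2 - 4*c + 3) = (c - 5)*(c - 1)*(c - 3)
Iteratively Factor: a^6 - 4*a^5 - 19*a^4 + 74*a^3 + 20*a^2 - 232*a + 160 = (a - 2)*(a^5 - 2*a^4 - 23*a^3 + 28*a^2 + 76*a - 80) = (a - 2)*(a + 2)*(a^4 - 4*a^3 - 15*a^2 + 58*a - 40) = (a - 2)*(a - 1)*(a + 2)*(a^3 - 3*a^2 - 18*a + 40) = (a - 5)*(a - 2)*(a - 1)*(a + 2)*(a^2 + 2*a - 8) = (a - 5)*(a - 2)^2*(a - 1)*(a + 2)*(a + 4)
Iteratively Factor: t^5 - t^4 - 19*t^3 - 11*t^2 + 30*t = (t + 3)*(t^4 - 4*t^3 - 7*t^2 + 10*t) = (t + 2)*(t + 3)*(t^3 - 6*t^2 + 5*t) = (t - 5)*(t + 2)*(t + 3)*(t^2 - t) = t*(t - 5)*(t + 2)*(t + 3)*(t - 1)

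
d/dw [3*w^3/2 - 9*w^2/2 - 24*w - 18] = 9*w^2/2 - 9*w - 24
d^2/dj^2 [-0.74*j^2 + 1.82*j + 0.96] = -1.48000000000000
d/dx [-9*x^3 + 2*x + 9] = 2 - 27*x^2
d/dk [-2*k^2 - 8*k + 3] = -4*k - 8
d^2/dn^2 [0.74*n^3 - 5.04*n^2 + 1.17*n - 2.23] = 4.44*n - 10.08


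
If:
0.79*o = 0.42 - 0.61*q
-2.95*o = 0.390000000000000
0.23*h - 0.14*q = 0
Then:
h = 0.52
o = -0.13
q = 0.86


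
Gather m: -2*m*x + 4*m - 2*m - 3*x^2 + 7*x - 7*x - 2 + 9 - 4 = m*(2 - 2*x) - 3*x^2 + 3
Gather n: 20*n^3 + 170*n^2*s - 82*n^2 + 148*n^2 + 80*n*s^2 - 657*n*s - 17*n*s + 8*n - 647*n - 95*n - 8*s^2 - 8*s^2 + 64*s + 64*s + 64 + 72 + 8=20*n^3 + n^2*(170*s + 66) + n*(80*s^2 - 674*s - 734) - 16*s^2 + 128*s + 144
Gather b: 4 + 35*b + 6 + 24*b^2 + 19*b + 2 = 24*b^2 + 54*b + 12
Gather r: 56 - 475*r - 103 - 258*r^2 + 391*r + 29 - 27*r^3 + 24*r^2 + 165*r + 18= -27*r^3 - 234*r^2 + 81*r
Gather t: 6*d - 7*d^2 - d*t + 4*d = -7*d^2 - d*t + 10*d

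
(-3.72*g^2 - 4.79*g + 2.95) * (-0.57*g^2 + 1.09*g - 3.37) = 2.1204*g^4 - 1.3245*g^3 + 5.6338*g^2 + 19.3578*g - 9.9415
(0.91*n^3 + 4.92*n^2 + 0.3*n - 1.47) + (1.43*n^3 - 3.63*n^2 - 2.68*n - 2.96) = 2.34*n^3 + 1.29*n^2 - 2.38*n - 4.43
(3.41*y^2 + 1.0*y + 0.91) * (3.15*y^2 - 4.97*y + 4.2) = 10.7415*y^4 - 13.7977*y^3 + 12.2185*y^2 - 0.322699999999999*y + 3.822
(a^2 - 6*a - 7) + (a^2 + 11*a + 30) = 2*a^2 + 5*a + 23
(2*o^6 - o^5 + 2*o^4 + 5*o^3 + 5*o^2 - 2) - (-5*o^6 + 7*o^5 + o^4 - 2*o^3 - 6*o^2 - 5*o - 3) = 7*o^6 - 8*o^5 + o^4 + 7*o^3 + 11*o^2 + 5*o + 1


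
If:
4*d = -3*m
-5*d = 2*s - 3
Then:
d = 3/5 - 2*s/5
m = 8*s/15 - 4/5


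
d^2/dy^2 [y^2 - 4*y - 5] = 2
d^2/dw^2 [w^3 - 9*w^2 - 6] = 6*w - 18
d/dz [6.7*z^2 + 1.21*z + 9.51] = 13.4*z + 1.21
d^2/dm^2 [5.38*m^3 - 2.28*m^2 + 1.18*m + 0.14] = 32.28*m - 4.56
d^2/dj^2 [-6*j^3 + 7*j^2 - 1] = 14 - 36*j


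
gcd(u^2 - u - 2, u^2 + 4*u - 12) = u - 2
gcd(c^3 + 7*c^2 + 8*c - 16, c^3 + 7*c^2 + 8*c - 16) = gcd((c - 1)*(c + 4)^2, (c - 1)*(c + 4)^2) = c^3 + 7*c^2 + 8*c - 16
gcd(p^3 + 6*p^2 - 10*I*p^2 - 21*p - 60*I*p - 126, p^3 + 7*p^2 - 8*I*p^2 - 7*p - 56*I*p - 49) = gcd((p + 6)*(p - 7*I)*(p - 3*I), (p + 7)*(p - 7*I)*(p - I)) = p - 7*I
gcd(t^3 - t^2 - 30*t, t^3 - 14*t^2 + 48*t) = t^2 - 6*t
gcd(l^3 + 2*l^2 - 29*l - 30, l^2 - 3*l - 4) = l + 1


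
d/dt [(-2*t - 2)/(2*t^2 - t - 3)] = 4/(4*t^2 - 12*t + 9)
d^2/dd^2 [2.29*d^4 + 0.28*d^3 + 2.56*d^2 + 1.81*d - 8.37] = 27.48*d^2 + 1.68*d + 5.12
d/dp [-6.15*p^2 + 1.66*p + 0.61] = 1.66 - 12.3*p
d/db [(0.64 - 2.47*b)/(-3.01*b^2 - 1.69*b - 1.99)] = (-7.4347*b^2 + 3.8528*b + 5.9969)/(9.0601*b^4 + 10.1738*b^3 + 14.8359*b^2 + 6.7262*b + 3.9601)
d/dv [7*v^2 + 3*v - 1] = 14*v + 3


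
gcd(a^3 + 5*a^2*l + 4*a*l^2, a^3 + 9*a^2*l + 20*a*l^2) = a^2 + 4*a*l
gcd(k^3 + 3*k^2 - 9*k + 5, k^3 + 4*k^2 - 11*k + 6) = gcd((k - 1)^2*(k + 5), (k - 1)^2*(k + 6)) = k^2 - 2*k + 1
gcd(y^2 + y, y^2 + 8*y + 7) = y + 1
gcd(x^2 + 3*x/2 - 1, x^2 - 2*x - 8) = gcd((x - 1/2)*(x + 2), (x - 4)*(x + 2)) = x + 2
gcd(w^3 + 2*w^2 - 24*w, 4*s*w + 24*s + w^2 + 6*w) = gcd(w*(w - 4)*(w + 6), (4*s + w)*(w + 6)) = w + 6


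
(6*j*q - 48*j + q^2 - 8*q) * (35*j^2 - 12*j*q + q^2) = 210*j^3*q - 1680*j^3 - 37*j^2*q^2 + 296*j^2*q - 6*j*q^3 + 48*j*q^2 + q^4 - 8*q^3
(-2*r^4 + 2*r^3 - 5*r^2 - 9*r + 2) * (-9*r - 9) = 18*r^5 + 27*r^3 + 126*r^2 + 63*r - 18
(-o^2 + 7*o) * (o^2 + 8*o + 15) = -o^4 - o^3 + 41*o^2 + 105*o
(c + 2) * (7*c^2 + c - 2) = 7*c^3 + 15*c^2 - 4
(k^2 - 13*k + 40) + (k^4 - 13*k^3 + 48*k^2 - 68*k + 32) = k^4 - 13*k^3 + 49*k^2 - 81*k + 72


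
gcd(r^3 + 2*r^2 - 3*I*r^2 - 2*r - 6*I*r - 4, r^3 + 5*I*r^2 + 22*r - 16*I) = r^2 - 3*I*r - 2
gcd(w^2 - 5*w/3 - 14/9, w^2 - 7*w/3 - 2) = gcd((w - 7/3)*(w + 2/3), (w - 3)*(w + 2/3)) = w + 2/3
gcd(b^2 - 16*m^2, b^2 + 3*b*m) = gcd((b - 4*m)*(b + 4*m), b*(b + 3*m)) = 1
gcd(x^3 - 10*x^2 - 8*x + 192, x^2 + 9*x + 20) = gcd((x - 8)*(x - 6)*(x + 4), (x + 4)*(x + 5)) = x + 4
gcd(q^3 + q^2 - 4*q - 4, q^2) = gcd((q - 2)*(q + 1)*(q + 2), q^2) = 1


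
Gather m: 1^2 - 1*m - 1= -m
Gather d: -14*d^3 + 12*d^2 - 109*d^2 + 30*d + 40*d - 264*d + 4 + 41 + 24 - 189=-14*d^3 - 97*d^2 - 194*d - 120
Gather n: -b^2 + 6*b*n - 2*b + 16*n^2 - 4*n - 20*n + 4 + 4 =-b^2 - 2*b + 16*n^2 + n*(6*b - 24) + 8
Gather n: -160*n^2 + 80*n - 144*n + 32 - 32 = -160*n^2 - 64*n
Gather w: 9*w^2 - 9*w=9*w^2 - 9*w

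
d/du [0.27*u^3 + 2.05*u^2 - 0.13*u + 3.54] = 0.81*u^2 + 4.1*u - 0.13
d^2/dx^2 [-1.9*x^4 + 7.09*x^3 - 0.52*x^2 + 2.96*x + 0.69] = -22.8*x^2 + 42.54*x - 1.04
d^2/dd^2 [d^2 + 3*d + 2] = 2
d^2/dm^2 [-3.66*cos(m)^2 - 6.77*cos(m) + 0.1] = -14.64*sin(m)^2 + 6.77*cos(m) + 7.32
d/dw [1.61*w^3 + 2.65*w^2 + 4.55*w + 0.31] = 4.83*w^2 + 5.3*w + 4.55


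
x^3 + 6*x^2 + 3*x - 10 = (x - 1)*(x + 2)*(x + 5)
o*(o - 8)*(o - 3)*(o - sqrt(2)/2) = o^4 - 11*o^3 - sqrt(2)*o^3/2 + 11*sqrt(2)*o^2/2 + 24*o^2 - 12*sqrt(2)*o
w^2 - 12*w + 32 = (w - 8)*(w - 4)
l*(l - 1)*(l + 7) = l^3 + 6*l^2 - 7*l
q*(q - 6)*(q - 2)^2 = q^4 - 10*q^3 + 28*q^2 - 24*q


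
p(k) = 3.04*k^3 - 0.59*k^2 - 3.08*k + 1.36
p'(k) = 9.12*k^2 - 1.18*k - 3.08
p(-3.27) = -101.17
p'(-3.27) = 98.30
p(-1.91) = -16.09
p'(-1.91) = 32.44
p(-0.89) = 1.49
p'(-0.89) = 5.19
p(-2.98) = -75.15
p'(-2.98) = 81.43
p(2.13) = 21.50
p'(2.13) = 35.78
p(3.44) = 107.53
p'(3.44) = 100.78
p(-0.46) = 2.36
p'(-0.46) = -0.61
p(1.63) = 7.94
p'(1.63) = 19.23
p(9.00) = 2142.01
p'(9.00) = 725.02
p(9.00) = 2142.01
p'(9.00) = 725.02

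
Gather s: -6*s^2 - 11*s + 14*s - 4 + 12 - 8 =-6*s^2 + 3*s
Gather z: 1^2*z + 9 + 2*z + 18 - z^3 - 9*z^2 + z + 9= -z^3 - 9*z^2 + 4*z + 36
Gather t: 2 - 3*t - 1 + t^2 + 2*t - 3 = t^2 - t - 2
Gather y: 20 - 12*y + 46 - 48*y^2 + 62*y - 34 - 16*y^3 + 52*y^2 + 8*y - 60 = -16*y^3 + 4*y^2 + 58*y - 28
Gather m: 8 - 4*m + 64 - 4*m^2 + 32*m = -4*m^2 + 28*m + 72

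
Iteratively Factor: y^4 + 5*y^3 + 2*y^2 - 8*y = (y + 4)*(y^3 + y^2 - 2*y) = (y - 1)*(y + 4)*(y^2 + 2*y) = (y - 1)*(y + 2)*(y + 4)*(y)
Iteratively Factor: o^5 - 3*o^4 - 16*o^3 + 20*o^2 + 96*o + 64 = (o + 2)*(o^4 - 5*o^3 - 6*o^2 + 32*o + 32) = (o - 4)*(o + 2)*(o^3 - o^2 - 10*o - 8) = (o - 4)^2*(o + 2)*(o^2 + 3*o + 2) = (o - 4)^2*(o + 1)*(o + 2)*(o + 2)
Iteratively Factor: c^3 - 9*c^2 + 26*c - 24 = (c - 4)*(c^2 - 5*c + 6) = (c - 4)*(c - 2)*(c - 3)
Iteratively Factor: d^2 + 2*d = (d)*(d + 2)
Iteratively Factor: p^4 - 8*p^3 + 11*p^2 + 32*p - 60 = (p + 2)*(p^3 - 10*p^2 + 31*p - 30) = (p - 3)*(p + 2)*(p^2 - 7*p + 10) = (p - 5)*(p - 3)*(p + 2)*(p - 2)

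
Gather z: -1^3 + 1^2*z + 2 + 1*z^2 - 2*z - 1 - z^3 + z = -z^3 + z^2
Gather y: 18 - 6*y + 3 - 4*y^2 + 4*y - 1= -4*y^2 - 2*y + 20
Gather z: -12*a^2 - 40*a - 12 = -12*a^2 - 40*a - 12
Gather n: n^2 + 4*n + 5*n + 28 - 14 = n^2 + 9*n + 14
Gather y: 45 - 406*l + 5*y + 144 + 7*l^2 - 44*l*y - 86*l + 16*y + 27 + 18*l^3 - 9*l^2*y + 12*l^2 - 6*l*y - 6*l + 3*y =18*l^3 + 19*l^2 - 498*l + y*(-9*l^2 - 50*l + 24) + 216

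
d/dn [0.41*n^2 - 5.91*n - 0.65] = 0.82*n - 5.91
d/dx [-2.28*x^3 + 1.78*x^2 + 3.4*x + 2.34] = -6.84*x^2 + 3.56*x + 3.4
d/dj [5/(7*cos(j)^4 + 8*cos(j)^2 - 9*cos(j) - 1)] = 5*(28*cos(j)^3 + 16*cos(j) - 9)*sin(j)/(7*cos(j)^4 + 8*cos(j)^2 - 9*cos(j) - 1)^2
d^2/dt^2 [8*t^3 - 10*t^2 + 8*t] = 48*t - 20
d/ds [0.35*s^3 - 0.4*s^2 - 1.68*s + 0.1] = 1.05*s^2 - 0.8*s - 1.68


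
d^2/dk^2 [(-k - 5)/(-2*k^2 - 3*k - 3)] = 2*((k + 5)*(4*k + 3)^2 - (6*k + 13)*(2*k^2 + 3*k + 3))/(2*k^2 + 3*k + 3)^3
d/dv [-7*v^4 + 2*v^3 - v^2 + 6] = 2*v*(-14*v^2 + 3*v - 1)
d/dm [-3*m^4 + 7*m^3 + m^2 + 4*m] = -12*m^3 + 21*m^2 + 2*m + 4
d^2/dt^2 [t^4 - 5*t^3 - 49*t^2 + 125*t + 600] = 12*t^2 - 30*t - 98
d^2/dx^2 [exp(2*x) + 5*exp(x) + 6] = (4*exp(x) + 5)*exp(x)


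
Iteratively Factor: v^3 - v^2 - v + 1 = (v + 1)*(v^2 - 2*v + 1) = (v - 1)*(v + 1)*(v - 1)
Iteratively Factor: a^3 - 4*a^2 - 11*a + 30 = (a - 2)*(a^2 - 2*a - 15) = (a - 2)*(a + 3)*(a - 5)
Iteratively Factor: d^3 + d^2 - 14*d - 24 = (d + 3)*(d^2 - 2*d - 8) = (d - 4)*(d + 3)*(d + 2)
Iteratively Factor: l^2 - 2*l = (l - 2)*(l)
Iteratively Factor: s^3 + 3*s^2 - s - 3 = (s + 1)*(s^2 + 2*s - 3) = (s + 1)*(s + 3)*(s - 1)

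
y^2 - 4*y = y*(y - 4)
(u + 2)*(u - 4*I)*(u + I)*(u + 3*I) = u^4 + 2*u^3 + 13*u^2 + 26*u + 12*I*u + 24*I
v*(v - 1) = v^2 - v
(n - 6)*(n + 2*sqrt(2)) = n^2 - 6*n + 2*sqrt(2)*n - 12*sqrt(2)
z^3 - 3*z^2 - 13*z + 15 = (z - 5)*(z - 1)*(z + 3)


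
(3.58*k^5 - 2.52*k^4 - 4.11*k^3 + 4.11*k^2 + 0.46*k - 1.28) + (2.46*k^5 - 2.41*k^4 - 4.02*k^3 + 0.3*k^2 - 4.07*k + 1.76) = 6.04*k^5 - 4.93*k^4 - 8.13*k^3 + 4.41*k^2 - 3.61*k + 0.48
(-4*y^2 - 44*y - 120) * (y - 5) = -4*y^3 - 24*y^2 + 100*y + 600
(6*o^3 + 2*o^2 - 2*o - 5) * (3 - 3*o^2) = -18*o^5 - 6*o^4 + 24*o^3 + 21*o^2 - 6*o - 15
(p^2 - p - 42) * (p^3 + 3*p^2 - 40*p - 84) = p^5 + 2*p^4 - 85*p^3 - 170*p^2 + 1764*p + 3528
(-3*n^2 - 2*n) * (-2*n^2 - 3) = 6*n^4 + 4*n^3 + 9*n^2 + 6*n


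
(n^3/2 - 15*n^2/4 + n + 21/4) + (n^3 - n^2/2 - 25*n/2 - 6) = 3*n^3/2 - 17*n^2/4 - 23*n/2 - 3/4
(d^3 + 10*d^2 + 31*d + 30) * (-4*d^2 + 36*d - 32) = -4*d^5 - 4*d^4 + 204*d^3 + 676*d^2 + 88*d - 960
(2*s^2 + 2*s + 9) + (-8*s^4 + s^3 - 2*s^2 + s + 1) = -8*s^4 + s^3 + 3*s + 10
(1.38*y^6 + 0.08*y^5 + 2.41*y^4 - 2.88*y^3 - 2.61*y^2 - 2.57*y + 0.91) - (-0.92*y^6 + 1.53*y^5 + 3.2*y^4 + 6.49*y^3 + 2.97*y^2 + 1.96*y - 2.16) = 2.3*y^6 - 1.45*y^5 - 0.79*y^4 - 9.37*y^3 - 5.58*y^2 - 4.53*y + 3.07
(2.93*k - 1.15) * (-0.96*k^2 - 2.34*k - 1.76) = -2.8128*k^3 - 5.7522*k^2 - 2.4658*k + 2.024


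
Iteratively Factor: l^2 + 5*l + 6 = (l + 2)*(l + 3)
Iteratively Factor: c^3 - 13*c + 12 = (c - 1)*(c^2 + c - 12) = (c - 1)*(c + 4)*(c - 3)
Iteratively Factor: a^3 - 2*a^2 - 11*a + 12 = (a - 1)*(a^2 - a - 12) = (a - 4)*(a - 1)*(a + 3)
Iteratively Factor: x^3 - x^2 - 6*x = (x + 2)*(x^2 - 3*x) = x*(x + 2)*(x - 3)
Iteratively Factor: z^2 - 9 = (z - 3)*(z + 3)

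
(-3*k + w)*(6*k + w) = -18*k^2 + 3*k*w + w^2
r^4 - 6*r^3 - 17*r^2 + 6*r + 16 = (r - 8)*(r - 1)*(r + 1)*(r + 2)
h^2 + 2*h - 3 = (h - 1)*(h + 3)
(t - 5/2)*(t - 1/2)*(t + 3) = t^3 - 31*t/4 + 15/4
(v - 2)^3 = v^3 - 6*v^2 + 12*v - 8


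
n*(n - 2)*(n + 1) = n^3 - n^2 - 2*n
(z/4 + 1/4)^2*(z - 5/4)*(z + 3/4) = z^4/16 + 3*z^3/32 - 15*z^2/256 - 19*z/128 - 15/256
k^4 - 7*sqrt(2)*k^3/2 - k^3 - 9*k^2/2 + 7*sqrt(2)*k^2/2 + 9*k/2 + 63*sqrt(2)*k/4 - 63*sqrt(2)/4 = (k - 1)*(k - 7*sqrt(2)/2)*(k - 3*sqrt(2)/2)*(k + 3*sqrt(2)/2)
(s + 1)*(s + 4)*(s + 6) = s^3 + 11*s^2 + 34*s + 24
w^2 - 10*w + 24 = (w - 6)*(w - 4)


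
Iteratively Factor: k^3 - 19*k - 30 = (k - 5)*(k^2 + 5*k + 6) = (k - 5)*(k + 3)*(k + 2)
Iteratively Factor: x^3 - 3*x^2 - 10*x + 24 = (x - 4)*(x^2 + x - 6) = (x - 4)*(x - 2)*(x + 3)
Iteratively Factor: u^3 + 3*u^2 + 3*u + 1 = (u + 1)*(u^2 + 2*u + 1) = (u + 1)^2*(u + 1)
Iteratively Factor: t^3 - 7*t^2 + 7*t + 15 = (t - 3)*(t^2 - 4*t - 5) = (t - 5)*(t - 3)*(t + 1)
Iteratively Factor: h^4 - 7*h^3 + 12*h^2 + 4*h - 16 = (h - 2)*(h^3 - 5*h^2 + 2*h + 8) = (h - 4)*(h - 2)*(h^2 - h - 2) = (h - 4)*(h - 2)^2*(h + 1)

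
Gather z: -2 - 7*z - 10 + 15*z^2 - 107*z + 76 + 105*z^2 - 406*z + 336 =120*z^2 - 520*z + 400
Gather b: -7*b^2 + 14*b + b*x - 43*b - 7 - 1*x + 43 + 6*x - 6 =-7*b^2 + b*(x - 29) + 5*x + 30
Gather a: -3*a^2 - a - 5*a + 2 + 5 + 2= -3*a^2 - 6*a + 9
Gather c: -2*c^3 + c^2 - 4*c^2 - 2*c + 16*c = -2*c^3 - 3*c^2 + 14*c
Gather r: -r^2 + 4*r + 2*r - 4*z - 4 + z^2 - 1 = -r^2 + 6*r + z^2 - 4*z - 5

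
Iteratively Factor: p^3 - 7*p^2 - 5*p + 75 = (p - 5)*(p^2 - 2*p - 15) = (p - 5)^2*(p + 3)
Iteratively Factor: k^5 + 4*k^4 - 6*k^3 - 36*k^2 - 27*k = (k + 1)*(k^4 + 3*k^3 - 9*k^2 - 27*k) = (k + 1)*(k + 3)*(k^3 - 9*k) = (k - 3)*(k + 1)*(k + 3)*(k^2 + 3*k) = k*(k - 3)*(k + 1)*(k + 3)*(k + 3)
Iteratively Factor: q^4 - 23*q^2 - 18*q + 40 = (q - 1)*(q^3 + q^2 - 22*q - 40) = (q - 1)*(q + 4)*(q^2 - 3*q - 10) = (q - 5)*(q - 1)*(q + 4)*(q + 2)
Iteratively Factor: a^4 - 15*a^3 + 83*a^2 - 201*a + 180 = (a - 4)*(a^3 - 11*a^2 + 39*a - 45) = (a - 4)*(a - 3)*(a^2 - 8*a + 15) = (a - 5)*(a - 4)*(a - 3)*(a - 3)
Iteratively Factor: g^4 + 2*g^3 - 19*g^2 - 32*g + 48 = (g + 4)*(g^3 - 2*g^2 - 11*g + 12) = (g - 4)*(g + 4)*(g^2 + 2*g - 3) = (g - 4)*(g + 3)*(g + 4)*(g - 1)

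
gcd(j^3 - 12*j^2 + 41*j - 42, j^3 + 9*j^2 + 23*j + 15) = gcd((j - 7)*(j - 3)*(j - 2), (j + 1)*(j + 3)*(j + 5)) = 1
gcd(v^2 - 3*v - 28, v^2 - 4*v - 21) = v - 7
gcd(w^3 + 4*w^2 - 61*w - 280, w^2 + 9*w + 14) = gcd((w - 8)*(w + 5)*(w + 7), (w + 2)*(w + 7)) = w + 7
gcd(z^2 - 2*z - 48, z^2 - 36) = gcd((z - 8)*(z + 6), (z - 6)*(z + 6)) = z + 6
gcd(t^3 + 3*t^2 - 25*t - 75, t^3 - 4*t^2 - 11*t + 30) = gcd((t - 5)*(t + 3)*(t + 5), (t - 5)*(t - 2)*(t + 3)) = t^2 - 2*t - 15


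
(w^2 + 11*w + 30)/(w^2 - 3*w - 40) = (w + 6)/(w - 8)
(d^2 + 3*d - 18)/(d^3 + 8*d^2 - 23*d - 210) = (d - 3)/(d^2 + 2*d - 35)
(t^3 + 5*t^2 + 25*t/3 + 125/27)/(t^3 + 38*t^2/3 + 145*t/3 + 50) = (9*t^2 + 30*t + 25)/(9*(t^2 + 11*t + 30))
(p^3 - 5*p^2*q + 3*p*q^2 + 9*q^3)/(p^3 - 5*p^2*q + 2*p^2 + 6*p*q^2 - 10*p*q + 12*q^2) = (p^2 - 2*p*q - 3*q^2)/(p^2 - 2*p*q + 2*p - 4*q)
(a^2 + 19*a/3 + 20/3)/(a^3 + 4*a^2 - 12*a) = (3*a^2 + 19*a + 20)/(3*a*(a^2 + 4*a - 12))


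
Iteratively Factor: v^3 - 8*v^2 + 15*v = (v)*(v^2 - 8*v + 15) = v*(v - 3)*(v - 5)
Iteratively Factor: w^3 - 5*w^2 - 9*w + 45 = (w + 3)*(w^2 - 8*w + 15) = (w - 3)*(w + 3)*(w - 5)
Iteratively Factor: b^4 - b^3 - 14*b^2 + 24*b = (b - 2)*(b^3 + b^2 - 12*b) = (b - 3)*(b - 2)*(b^2 + 4*b) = b*(b - 3)*(b - 2)*(b + 4)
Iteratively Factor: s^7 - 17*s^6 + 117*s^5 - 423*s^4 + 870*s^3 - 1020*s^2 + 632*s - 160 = (s - 2)*(s^6 - 15*s^5 + 87*s^4 - 249*s^3 + 372*s^2 - 276*s + 80) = (s - 5)*(s - 2)*(s^5 - 10*s^4 + 37*s^3 - 64*s^2 + 52*s - 16) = (s - 5)*(s - 2)^2*(s^4 - 8*s^3 + 21*s^2 - 22*s + 8) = (s - 5)*(s - 2)^3*(s^3 - 6*s^2 + 9*s - 4) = (s - 5)*(s - 2)^3*(s - 1)*(s^2 - 5*s + 4) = (s - 5)*(s - 2)^3*(s - 1)^2*(s - 4)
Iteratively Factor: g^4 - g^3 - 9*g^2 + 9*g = (g - 1)*(g^3 - 9*g) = (g - 1)*(g + 3)*(g^2 - 3*g) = (g - 3)*(g - 1)*(g + 3)*(g)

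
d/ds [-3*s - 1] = -3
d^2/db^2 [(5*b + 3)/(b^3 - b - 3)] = 2*(-(5*b + 3)*(3*b^2 - 1)^2 + (-15*b^2 - 3*b*(5*b + 3) + 5)*(-b^3 + b + 3))/(-b^3 + b + 3)^3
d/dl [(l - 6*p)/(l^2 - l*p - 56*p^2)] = (l^2 - l*p - 56*p^2 - (l - 6*p)*(2*l - p))/(-l^2 + l*p + 56*p^2)^2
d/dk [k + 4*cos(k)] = 1 - 4*sin(k)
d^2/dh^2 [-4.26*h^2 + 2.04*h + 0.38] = -8.52000000000000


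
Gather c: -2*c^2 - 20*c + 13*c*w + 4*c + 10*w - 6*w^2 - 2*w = -2*c^2 + c*(13*w - 16) - 6*w^2 + 8*w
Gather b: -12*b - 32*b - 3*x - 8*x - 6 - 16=-44*b - 11*x - 22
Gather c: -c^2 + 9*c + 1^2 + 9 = -c^2 + 9*c + 10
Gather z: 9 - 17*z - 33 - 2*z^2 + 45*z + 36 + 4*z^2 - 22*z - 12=2*z^2 + 6*z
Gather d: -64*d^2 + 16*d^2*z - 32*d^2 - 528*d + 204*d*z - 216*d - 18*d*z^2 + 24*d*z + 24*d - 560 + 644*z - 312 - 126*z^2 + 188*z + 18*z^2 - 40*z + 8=d^2*(16*z - 96) + d*(-18*z^2 + 228*z - 720) - 108*z^2 + 792*z - 864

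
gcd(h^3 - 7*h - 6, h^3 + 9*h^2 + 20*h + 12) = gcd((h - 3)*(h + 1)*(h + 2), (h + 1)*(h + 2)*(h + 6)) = h^2 + 3*h + 2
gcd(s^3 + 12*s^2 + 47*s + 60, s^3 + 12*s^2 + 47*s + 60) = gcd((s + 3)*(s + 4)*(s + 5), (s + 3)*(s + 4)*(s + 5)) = s^3 + 12*s^2 + 47*s + 60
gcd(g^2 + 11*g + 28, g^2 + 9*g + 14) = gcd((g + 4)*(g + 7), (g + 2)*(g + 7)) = g + 7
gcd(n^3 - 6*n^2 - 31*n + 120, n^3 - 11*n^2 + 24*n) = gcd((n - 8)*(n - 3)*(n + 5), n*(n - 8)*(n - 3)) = n^2 - 11*n + 24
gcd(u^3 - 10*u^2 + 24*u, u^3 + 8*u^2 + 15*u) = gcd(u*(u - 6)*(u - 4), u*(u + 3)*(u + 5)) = u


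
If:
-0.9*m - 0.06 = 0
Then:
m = -0.07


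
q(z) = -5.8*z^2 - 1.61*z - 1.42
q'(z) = -11.6*z - 1.61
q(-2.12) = -24.07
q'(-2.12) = 22.98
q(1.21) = -11.86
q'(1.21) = -15.65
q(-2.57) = -35.59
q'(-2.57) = 28.20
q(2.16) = -31.96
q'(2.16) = -26.67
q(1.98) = -27.35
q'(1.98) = -24.58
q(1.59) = -18.64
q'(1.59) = -20.05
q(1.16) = -11.09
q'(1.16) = -15.07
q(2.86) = -53.47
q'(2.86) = -34.79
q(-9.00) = -456.73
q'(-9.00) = 102.79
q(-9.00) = -456.73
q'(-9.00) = 102.79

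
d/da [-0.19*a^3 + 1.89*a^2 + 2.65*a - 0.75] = -0.57*a^2 + 3.78*a + 2.65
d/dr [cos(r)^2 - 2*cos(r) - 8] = 2*(1 - cos(r))*sin(r)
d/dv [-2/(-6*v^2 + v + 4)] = 2*(1 - 12*v)/(-6*v^2 + v + 4)^2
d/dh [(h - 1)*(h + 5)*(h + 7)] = 3*h^2 + 22*h + 23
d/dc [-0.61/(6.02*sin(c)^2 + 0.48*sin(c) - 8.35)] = (7.3444*sin(c) + 0.2928)*cos(c)/(6.02*sin(c)^2 + 0.48*sin(c) - 8.35)^2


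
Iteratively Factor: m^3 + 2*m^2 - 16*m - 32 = (m + 4)*(m^2 - 2*m - 8) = (m - 4)*(m + 4)*(m + 2)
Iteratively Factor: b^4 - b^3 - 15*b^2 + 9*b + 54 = (b + 3)*(b^3 - 4*b^2 - 3*b + 18) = (b - 3)*(b + 3)*(b^2 - b - 6) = (b - 3)^2*(b + 3)*(b + 2)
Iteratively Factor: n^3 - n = (n - 1)*(n^2 + n) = n*(n - 1)*(n + 1)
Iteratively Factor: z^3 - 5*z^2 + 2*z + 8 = (z - 2)*(z^2 - 3*z - 4) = (z - 2)*(z + 1)*(z - 4)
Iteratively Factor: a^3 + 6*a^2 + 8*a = (a + 2)*(a^2 + 4*a) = a*(a + 2)*(a + 4)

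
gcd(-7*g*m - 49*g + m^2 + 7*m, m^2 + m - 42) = m + 7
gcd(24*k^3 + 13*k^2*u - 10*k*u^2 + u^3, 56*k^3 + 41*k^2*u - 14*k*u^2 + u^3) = -8*k^2 - 7*k*u + u^2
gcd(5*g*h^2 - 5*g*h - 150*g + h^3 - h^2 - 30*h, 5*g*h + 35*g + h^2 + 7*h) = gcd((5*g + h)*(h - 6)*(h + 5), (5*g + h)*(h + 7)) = 5*g + h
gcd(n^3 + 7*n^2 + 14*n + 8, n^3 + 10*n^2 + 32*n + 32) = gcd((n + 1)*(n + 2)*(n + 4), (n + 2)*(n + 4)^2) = n^2 + 6*n + 8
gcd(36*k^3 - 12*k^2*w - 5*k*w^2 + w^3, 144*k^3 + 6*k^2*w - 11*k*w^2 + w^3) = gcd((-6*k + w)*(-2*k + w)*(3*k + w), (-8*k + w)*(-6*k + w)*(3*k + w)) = -18*k^2 - 3*k*w + w^2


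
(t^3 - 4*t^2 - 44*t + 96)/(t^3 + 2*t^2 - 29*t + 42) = (t^2 - 2*t - 48)/(t^2 + 4*t - 21)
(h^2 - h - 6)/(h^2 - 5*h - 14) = (h - 3)/(h - 7)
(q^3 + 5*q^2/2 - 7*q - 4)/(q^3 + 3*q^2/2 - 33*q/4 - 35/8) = 4*(q^2 + 2*q - 8)/(4*q^2 + 4*q - 35)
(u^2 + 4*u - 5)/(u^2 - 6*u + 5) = (u + 5)/(u - 5)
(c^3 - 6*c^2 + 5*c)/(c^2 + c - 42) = c*(c^2 - 6*c + 5)/(c^2 + c - 42)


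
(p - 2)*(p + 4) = p^2 + 2*p - 8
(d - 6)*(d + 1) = d^2 - 5*d - 6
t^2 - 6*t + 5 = (t - 5)*(t - 1)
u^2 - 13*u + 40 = (u - 8)*(u - 5)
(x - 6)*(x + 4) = x^2 - 2*x - 24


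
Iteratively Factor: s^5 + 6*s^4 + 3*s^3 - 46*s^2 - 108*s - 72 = (s - 3)*(s^4 + 9*s^3 + 30*s^2 + 44*s + 24) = (s - 3)*(s + 2)*(s^3 + 7*s^2 + 16*s + 12) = (s - 3)*(s + 2)*(s + 3)*(s^2 + 4*s + 4) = (s - 3)*(s + 2)^2*(s + 3)*(s + 2)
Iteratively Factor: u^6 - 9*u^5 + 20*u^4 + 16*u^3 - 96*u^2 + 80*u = (u + 2)*(u^5 - 11*u^4 + 42*u^3 - 68*u^2 + 40*u) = u*(u + 2)*(u^4 - 11*u^3 + 42*u^2 - 68*u + 40) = u*(u - 2)*(u + 2)*(u^3 - 9*u^2 + 24*u - 20) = u*(u - 5)*(u - 2)*(u + 2)*(u^2 - 4*u + 4) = u*(u - 5)*(u - 2)^2*(u + 2)*(u - 2)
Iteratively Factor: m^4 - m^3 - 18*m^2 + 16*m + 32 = (m - 4)*(m^3 + 3*m^2 - 6*m - 8) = (m - 4)*(m + 4)*(m^2 - m - 2) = (m - 4)*(m + 1)*(m + 4)*(m - 2)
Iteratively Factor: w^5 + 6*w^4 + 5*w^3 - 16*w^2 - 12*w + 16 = (w + 2)*(w^4 + 4*w^3 - 3*w^2 - 10*w + 8) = (w + 2)^2*(w^3 + 2*w^2 - 7*w + 4) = (w + 2)^2*(w + 4)*(w^2 - 2*w + 1) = (w - 1)*(w + 2)^2*(w + 4)*(w - 1)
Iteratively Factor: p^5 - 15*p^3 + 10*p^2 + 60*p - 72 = (p + 3)*(p^4 - 3*p^3 - 6*p^2 + 28*p - 24) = (p - 2)*(p + 3)*(p^3 - p^2 - 8*p + 12) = (p - 2)^2*(p + 3)*(p^2 + p - 6) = (p - 2)^3*(p + 3)*(p + 3)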